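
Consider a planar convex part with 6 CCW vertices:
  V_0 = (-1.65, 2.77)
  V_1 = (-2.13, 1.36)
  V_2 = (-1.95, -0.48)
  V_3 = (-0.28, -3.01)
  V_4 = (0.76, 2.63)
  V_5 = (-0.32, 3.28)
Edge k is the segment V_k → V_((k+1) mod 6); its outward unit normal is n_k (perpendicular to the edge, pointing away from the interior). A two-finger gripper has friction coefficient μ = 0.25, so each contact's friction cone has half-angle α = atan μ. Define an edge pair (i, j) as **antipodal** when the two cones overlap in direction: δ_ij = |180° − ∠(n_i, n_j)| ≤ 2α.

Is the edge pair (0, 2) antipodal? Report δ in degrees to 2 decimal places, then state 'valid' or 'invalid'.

α = atan 0.25 = 14.04°;  2α = 28.07°
edge 0: e_0 = (-0.48, -1.41);  n_0 = (-0.9466, +0.3223)
edge 2: e_2 = (+1.67, -2.53);  n_2 = (-0.8346, -0.5509)
∠(n_0, n_2) = 52.23°
δ = |180° − 52.23°| = 127.77°
127.77° > 2α = 28.07°  →  invalid

δ = 127.77°, invalid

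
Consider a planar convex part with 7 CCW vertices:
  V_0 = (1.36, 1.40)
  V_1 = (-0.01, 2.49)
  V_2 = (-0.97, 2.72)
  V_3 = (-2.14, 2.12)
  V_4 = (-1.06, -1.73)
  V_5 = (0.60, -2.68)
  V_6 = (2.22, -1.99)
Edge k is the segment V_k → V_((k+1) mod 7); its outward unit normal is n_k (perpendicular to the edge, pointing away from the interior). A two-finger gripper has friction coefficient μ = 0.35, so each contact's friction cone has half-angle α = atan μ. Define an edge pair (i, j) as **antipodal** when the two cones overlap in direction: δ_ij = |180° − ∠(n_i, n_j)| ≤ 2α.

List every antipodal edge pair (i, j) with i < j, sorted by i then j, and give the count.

α = atan 0.35 = 19.29°;  2α = 38.58°
n_0 = (+0.6226, +0.7825)
n_1 = (+0.2330, +0.9725)
n_2 = (-0.4563, +0.8898)
n_3 = (-0.9628, -0.2701)
n_4 = (-0.4967, -0.8679)
n_5 = (+0.3919, -0.9200)
n_6 = (+0.9693, +0.2459)
  (0,1): δ = 154.97°  ·
  (0,2): δ = 114.34°  ·
  (0,3): δ = 35.82°  ✓
  (0,4): δ = 8.72°  ✓
  (0,5): δ = 61.58°  ·
  (0,6): δ = 142.74°  ·
  (1,2): δ = 139.38°  ·
  (1,3): δ = 60.86°  ·
  (1,4): δ = 16.31°  ✓
  (1,5): δ = 36.54°  ✓
  (1,6): δ = 117.71°  ·
  (2,3): δ = 101.48°  ·
  (2,4): δ = 56.93°  ·
  (2,5): δ = 4.08°  ✓
  (2,6): δ = 77.09°  ·
  (3,4): δ = 135.45°  ·
  (3,5): δ = 82.60°  ·
  (3,6): δ = 1.43°  ✓
  (4,5): δ = 127.15°  ·
  (4,6): δ = 45.98°  ·
  (5,6): δ = 98.84°  ·
antipodal pairs: 6

count = 6; pairs: (0,3), (0,4), (1,4), (1,5), (2,5), (3,6)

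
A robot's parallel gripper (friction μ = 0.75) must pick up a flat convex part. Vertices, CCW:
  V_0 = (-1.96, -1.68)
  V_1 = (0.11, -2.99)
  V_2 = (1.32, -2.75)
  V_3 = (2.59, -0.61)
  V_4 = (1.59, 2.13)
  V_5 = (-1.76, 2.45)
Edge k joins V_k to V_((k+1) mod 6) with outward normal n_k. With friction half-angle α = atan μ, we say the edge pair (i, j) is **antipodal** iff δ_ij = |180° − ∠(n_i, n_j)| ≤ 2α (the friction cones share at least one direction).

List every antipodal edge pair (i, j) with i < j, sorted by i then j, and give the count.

count = 6; pairs: (0,3), (0,4), (1,4), (2,4), (2,5), (3,5)

α = atan 0.75 = 36.87°;  2α = 73.74°
n_0 = (-0.5348, -0.8450)
n_1 = (+0.1946, -0.9809)
n_2 = (+0.8600, -0.5104)
n_3 = (+0.9394, +0.3428)
n_4 = (+0.0951, +0.9955)
n_5 = (-0.9988, +0.0484)
  (0,1): δ = 136.45°  ·
  (0,2): δ = 88.36°  ·
  (0,3): δ = 37.62°  ✓
  (0,4): δ = 26.87°  ✓
  (0,5): δ = 119.56°  ·
  (1,2): δ = 131.91°  ·
  (1,3): δ = 81.17°  ·
  (1,4): δ = 16.68°  ✓
  (1,5): δ = 76.01°  ·
  (2,3): δ = 129.26°  ·
  (2,4): δ = 64.77°  ✓
  (2,5): δ = 27.91°  ✓
  (3,4): δ = 115.51°  ·
  (3,5): δ = 22.82°  ✓
  (4,5): δ = 87.32°  ·
antipodal pairs: 6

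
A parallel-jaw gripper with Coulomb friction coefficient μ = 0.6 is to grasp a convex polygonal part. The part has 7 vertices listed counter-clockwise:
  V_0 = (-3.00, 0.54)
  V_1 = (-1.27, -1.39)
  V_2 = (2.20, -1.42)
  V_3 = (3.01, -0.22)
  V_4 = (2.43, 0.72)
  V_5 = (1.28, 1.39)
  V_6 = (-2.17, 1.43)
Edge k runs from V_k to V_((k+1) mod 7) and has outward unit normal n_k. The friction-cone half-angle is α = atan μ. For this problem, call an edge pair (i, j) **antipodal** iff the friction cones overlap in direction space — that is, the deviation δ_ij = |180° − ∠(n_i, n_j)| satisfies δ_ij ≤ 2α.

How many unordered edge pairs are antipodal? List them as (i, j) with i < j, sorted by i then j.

α = atan 0.6 = 30.96°;  2α = 61.93°
n_0 = (-0.7446, -0.6675)
n_1 = (-0.0086, -1.0000)
n_2 = (+0.8288, -0.5595)
n_3 = (+0.8510, +0.5251)
n_4 = (+0.5034, +0.8641)
n_5 = (+0.0116, +0.9999)
n_6 = (-0.7313, +0.6820)
  (0,1): δ = 132.37°  ·
  (0,2): δ = 75.89°  ·
  (0,3): δ = 10.20°  ✓
  (0,4): δ = 17.90°  ✓
  (0,5): δ = 47.46°  ✓
  (0,6): δ = 95.13°  ·
  (1,2): δ = 123.52°  ·
  (1,3): δ = 57.83°  ✓
  (1,4): δ = 29.73°  ✓
  (1,5): δ = 0.17°  ✓
  (1,6): δ = 47.49°  ✓
  (2,3): δ = 114.31°  ·
  (2,4): δ = 86.21°  ·
  (2,5): δ = 56.64°  ✓
  (2,6): δ = 8.98°  ✓
  (3,4): δ = 151.90°  ·
  (3,5): δ = 122.34°  ·
  (3,6): δ = 74.68°  ·
  (4,5): δ = 150.44°  ·
  (4,6): δ = 102.78°  ·
  (5,6): δ = 132.34°  ·
antipodal pairs: 9

count = 9; pairs: (0,3), (0,4), (0,5), (1,3), (1,4), (1,5), (1,6), (2,5), (2,6)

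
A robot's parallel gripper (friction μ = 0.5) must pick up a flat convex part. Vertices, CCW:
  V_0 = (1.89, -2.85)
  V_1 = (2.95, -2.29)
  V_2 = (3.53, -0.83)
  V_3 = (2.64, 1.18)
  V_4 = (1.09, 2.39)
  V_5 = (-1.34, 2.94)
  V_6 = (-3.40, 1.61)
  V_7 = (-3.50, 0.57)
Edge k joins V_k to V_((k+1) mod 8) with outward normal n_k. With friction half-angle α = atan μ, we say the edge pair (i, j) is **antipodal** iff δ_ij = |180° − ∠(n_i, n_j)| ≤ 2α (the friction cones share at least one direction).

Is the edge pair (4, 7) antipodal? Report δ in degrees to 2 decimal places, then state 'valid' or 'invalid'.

α = atan 0.5 = 26.57°;  2α = 53.13°
edge 4: e_4 = (-2.43, +0.55);  n_4 = (+0.2208, +0.9753)
edge 7: e_7 = (+5.39, -3.42);  n_7 = (-0.5358, -0.8444)
∠(n_4, n_7) = 160.36°
δ = |180° − 160.36°| = 19.64°
19.64° ≤ 2α = 53.13°  →  valid

δ = 19.64°, valid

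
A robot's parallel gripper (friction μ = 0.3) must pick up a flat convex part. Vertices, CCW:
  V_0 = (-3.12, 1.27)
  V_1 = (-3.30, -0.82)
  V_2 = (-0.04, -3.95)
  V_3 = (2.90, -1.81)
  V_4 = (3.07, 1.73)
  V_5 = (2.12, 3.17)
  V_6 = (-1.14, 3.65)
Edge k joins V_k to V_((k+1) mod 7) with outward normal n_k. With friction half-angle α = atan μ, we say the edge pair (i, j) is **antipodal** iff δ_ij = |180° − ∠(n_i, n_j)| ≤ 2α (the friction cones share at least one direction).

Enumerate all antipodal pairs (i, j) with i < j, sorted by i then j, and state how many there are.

α = atan 0.3 = 16.70°;  2α = 33.40°
n_0 = (-0.9963, +0.0858)
n_1 = (-0.6926, -0.7213)
n_2 = (+0.5885, -0.8085)
n_3 = (+0.9988, -0.0480)
n_4 = (+0.8347, +0.5507)
n_5 = (+0.1457, +0.9893)
n_6 = (-0.7688, +0.6395)
  (0,1): δ = 128.91°  ·
  (0,2): δ = 49.03°  ·
  (0,3): δ = 2.17°  ✓
  (0,4): δ = 38.34°  ·
  (0,5): δ = 86.55°  ·
  (0,6): δ = 145.16°  ·
  (1,2): δ = 100.11°  ·
  (1,3): δ = 48.91°  ·
  (1,4): δ = 12.75°  ✓
  (1,5): δ = 35.46°  ·
  (1,6): δ = 94.08°  ·
  (2,3): δ = 128.80°  ·
  (2,4): δ = 92.64°  ·
  (2,5): δ = 44.43°  ·
  (2,6): δ = 14.19°  ✓
  (3,4): δ = 143.84°  ·
  (3,5): δ = 95.63°  ·
  (3,6): δ = 37.01°  ·
  (4,5): δ = 131.79°  ·
  (4,6): δ = 73.17°  ·
  (5,6): δ = 121.38°  ·
antipodal pairs: 3

count = 3; pairs: (0,3), (1,4), (2,6)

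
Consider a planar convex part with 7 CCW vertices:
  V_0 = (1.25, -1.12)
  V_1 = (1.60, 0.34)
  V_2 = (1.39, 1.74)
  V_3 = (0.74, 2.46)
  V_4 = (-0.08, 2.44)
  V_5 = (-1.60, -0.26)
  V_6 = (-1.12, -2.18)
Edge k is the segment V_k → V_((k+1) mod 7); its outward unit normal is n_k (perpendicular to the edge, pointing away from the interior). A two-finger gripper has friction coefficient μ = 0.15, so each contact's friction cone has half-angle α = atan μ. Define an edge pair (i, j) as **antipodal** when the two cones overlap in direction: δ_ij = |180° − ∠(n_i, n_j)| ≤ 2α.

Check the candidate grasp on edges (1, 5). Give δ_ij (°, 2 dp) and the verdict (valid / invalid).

δ = 5.51°, valid

α = atan 0.15 = 8.53°;  2α = 17.06°
edge 1: e_1 = (-0.21, +1.40);  n_1 = (+0.9889, +0.1483)
edge 5: e_5 = (+0.48, -1.92);  n_5 = (-0.9701, -0.2425)
∠(n_1, n_5) = 174.49°
δ = |180° − 174.49°| = 5.51°
5.51° ≤ 2α = 17.06°  →  valid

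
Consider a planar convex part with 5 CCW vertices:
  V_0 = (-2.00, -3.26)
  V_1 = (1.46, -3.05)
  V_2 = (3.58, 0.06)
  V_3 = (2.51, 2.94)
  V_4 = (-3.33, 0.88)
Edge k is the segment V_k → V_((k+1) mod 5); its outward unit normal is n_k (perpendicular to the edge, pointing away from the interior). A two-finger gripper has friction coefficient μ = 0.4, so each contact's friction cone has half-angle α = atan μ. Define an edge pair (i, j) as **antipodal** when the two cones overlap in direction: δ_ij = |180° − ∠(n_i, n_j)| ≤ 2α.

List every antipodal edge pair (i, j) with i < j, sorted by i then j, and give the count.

α = atan 0.4 = 21.80°;  2α = 43.60°
n_0 = (+0.0606, -0.9982)
n_1 = (+0.8263, -0.5633)
n_2 = (+0.9374, +0.3483)
n_3 = (-0.3327, +0.9430)
n_4 = (-0.9521, -0.3059)
  (0,1): δ = 127.75°  ·
  (0,2): δ = 73.09°  ·
  (0,3): δ = 15.96°  ✓
  (0,4): δ = 104.34°  ·
  (1,2): δ = 125.34°  ·
  (1,3): δ = 36.29°  ✓
  (1,4): δ = 52.09°  ·
  (2,3): δ = 90.95°  ·
  (2,4): δ = 2.57°  ✓
  (3,4): δ = 91.62°  ·
antipodal pairs: 3

count = 3; pairs: (0,3), (1,3), (2,4)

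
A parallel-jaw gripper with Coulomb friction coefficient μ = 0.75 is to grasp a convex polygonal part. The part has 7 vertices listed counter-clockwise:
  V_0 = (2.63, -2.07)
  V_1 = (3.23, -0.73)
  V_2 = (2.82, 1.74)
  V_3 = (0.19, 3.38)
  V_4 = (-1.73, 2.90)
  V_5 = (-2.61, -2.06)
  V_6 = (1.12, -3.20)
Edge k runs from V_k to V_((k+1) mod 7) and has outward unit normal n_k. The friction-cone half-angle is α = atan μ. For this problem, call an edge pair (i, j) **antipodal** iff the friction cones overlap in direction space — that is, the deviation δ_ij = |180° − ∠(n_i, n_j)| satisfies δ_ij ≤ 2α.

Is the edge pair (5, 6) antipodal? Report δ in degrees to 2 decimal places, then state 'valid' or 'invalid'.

α = atan 0.75 = 36.87°;  2α = 73.74°
edge 5: e_5 = (+3.73, -1.14);  n_5 = (-0.2923, -0.9563)
edge 6: e_6 = (+1.51, +1.13);  n_6 = (+0.5992, -0.8006)
∠(n_5, n_6) = 53.80°
δ = |180° − 53.80°| = 126.20°
126.20° > 2α = 73.74°  →  invalid

δ = 126.20°, invalid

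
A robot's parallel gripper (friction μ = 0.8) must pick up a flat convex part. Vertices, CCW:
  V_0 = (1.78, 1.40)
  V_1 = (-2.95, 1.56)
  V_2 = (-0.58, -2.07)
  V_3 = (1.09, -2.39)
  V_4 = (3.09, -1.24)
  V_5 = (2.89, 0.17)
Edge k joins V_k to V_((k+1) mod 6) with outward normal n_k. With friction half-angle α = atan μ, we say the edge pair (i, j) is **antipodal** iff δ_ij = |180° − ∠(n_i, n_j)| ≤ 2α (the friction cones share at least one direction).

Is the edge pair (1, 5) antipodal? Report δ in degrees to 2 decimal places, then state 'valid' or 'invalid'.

δ = 8.92°, valid

α = atan 0.8 = 38.66°;  2α = 77.32°
edge 1: e_1 = (+2.37, -3.63);  n_1 = (-0.8373, -0.5467)
edge 5: e_5 = (-1.11, +1.23);  n_5 = (+0.7424, +0.6700)
∠(n_1, n_5) = 171.08°
δ = |180° − 171.08°| = 8.92°
8.92° ≤ 2α = 77.32°  →  valid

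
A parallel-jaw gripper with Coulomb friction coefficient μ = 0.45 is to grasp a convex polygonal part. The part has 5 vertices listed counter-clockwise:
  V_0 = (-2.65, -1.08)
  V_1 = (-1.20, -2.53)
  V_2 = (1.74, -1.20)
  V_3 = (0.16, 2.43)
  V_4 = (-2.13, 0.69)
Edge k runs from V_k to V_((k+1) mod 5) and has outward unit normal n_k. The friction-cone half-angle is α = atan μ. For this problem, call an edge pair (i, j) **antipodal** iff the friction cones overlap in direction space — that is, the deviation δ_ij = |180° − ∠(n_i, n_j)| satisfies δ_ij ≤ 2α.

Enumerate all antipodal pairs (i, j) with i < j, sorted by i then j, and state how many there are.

count = 3; pairs: (0,2), (1,3), (2,4)

α = atan 0.45 = 24.23°;  2α = 48.46°
n_0 = (-0.7071, -0.7071)
n_1 = (+0.4122, -0.9111)
n_2 = (+0.9169, +0.3991)
n_3 = (-0.6050, +0.7962)
n_4 = (-0.9595, +0.2819)
  (0,1): δ = 110.66°  ·
  (0,2): δ = 21.48°  ✓
  (0,3): δ = 82.23°  ·
  (0,4): δ = 118.63°  ·
  (1,2): δ = 90.82°  ·
  (1,3): δ = 12.89°  ✓
  (1,4): δ = 49.29°  ·
  (2,3): δ = 76.29°  ·
  (2,4): δ = 39.89°  ✓
  (3,4): δ = 143.60°  ·
antipodal pairs: 3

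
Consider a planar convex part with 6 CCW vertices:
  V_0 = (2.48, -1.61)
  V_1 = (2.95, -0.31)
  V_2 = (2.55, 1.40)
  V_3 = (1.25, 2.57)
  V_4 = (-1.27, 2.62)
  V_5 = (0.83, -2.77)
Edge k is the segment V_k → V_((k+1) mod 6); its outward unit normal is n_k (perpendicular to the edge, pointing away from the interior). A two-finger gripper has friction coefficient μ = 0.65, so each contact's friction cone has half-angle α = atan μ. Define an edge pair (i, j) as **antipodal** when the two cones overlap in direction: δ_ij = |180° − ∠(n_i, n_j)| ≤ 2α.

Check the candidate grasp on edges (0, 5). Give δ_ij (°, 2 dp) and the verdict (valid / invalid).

α = atan 0.65 = 33.02°;  2α = 66.05°
edge 0: e_0 = (+0.47, +1.30);  n_0 = (+0.9404, -0.3400)
edge 5: e_5 = (+1.65, +1.16);  n_5 = (+0.5751, -0.8181)
∠(n_0, n_5) = 35.01°
δ = |180° − 35.01°| = 144.99°
144.99° > 2α = 66.05°  →  invalid

δ = 144.99°, invalid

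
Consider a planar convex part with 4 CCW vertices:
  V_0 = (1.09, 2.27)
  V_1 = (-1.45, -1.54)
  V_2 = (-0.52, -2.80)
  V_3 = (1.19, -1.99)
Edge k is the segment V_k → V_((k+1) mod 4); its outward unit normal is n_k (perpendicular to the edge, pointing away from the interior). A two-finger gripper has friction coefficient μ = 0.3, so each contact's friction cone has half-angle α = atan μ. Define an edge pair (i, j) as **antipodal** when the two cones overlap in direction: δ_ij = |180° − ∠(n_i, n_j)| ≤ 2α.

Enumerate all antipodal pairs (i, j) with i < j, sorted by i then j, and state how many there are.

α = atan 0.3 = 16.70°;  2α = 33.40°
n_0 = (-0.8321, +0.5547)
n_1 = (-0.8046, -0.5939)
n_2 = (+0.4281, -0.9037)
n_3 = (+0.9997, +0.0235)
  (0,1): δ = 109.88°  ·
  (0,2): δ = 30.96°  ✓
  (0,3): δ = 35.03°  ·
  (1,2): δ = 101.08°  ·
  (1,3): δ = 35.09°  ·
  (2,3): δ = 114.00°  ·
antipodal pairs: 1

count = 1; pairs: (0,2)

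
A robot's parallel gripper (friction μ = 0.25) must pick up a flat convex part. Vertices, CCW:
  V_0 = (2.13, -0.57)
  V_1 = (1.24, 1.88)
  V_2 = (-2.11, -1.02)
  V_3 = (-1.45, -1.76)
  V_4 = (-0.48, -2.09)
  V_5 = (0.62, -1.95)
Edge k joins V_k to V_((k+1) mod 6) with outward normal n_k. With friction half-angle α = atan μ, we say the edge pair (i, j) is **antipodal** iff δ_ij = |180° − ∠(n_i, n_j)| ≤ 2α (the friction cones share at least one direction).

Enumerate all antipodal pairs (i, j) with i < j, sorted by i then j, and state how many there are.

α = atan 0.25 = 14.04°;  2α = 28.07°
n_0 = (+0.9399, +0.3414)
n_1 = (-0.6545, +0.7561)
n_2 = (-0.7463, -0.6656)
n_3 = (-0.3221, -0.9467)
n_4 = (+0.1263, -0.9920)
n_5 = (+0.6746, -0.7382)
  (0,1): δ = 69.08°  ·
  (0,2): δ = 21.77°  ✓
  (0,3): δ = 51.25°  ·
  (0,4): δ = 77.29°  ·
  (0,5): δ = 112.46°  ·
  (1,2): δ = 89.15°  ·
  (1,3): δ = 59.67°  ·
  (1,4): δ = 33.63°  ·
  (1,5): δ = 1.54°  ✓
  (2,3): δ = 150.52°  ·
  (2,4): δ = 124.48°  ·
  (2,5): δ = 89.31°  ·
  (3,4): δ = 153.96°  ·
  (3,5): δ = 118.79°  ·
  (4,5): δ = 144.83°  ·
antipodal pairs: 2

count = 2; pairs: (0,2), (1,5)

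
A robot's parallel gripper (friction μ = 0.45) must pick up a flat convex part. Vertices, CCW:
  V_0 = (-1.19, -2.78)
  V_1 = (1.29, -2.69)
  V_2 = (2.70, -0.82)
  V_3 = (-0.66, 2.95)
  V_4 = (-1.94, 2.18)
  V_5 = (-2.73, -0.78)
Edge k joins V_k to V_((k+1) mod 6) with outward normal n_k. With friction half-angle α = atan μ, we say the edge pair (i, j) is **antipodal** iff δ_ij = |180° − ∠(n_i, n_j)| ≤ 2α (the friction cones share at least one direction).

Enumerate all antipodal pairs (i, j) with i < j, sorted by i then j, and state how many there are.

α = atan 0.45 = 24.23°;  2α = 48.46°
n_0 = (+0.0363, -0.9993)
n_1 = (+0.7985, -0.6020)
n_2 = (+0.7465, +0.6653)
n_3 = (-0.5155, +0.8569)
n_4 = (-0.9662, +0.2579)
n_5 = (-0.7923, -0.6101)
  (0,1): δ = 129.10°  ·
  (0,2): δ = 50.37°  ·
  (0,3): δ = 28.95°  ✓
  (0,4): δ = 72.98°  ·
  (0,5): δ = 125.52°  ·
  (1,2): δ = 101.27°  ·
  (1,3): δ = 21.95°  ✓
  (1,4): δ = 22.07°  ✓
  (1,5): δ = 74.61°  ·
  (2,3): δ = 100.68°  ·
  (2,4): δ = 56.65°  ·
  (2,5): δ = 4.11°  ✓
  (3,4): δ = 135.97°  ·
  (3,5): δ = 83.43°  ·
  (4,5): δ = 127.46°  ·
antipodal pairs: 4

count = 4; pairs: (0,3), (1,3), (1,4), (2,5)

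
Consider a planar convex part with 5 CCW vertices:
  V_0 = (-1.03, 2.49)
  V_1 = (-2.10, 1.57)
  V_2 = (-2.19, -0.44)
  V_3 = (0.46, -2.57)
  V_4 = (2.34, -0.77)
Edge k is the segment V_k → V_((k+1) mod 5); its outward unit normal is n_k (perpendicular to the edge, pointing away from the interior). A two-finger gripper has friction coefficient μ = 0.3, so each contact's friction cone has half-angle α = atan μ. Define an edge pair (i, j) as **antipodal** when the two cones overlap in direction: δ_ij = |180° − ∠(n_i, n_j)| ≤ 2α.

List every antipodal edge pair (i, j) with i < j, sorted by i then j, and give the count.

count = 2; pairs: (0,3), (2,4)

α = atan 0.3 = 16.70°;  2α = 33.40°
n_0 = (-0.6520, +0.7583)
n_1 = (-0.9990, +0.0447)
n_2 = (-0.6265, -0.7794)
n_3 = (+0.6916, -0.7223)
n_4 = (+0.6953, +0.7187)
  (0,1): δ = 133.25°  ·
  (0,2): δ = 79.48°  ·
  (0,3): δ = 3.07°  ✓
  (0,4): δ = 95.26°  ·
  (1,2): δ = 126.23°  ·
  (1,3): δ = 43.68°  ·
  (1,4): δ = 48.51°  ·
  (2,3): δ = 97.45°  ·
  (2,4): δ = 5.26°  ✓
  (3,4): δ = 87.80°  ·
antipodal pairs: 2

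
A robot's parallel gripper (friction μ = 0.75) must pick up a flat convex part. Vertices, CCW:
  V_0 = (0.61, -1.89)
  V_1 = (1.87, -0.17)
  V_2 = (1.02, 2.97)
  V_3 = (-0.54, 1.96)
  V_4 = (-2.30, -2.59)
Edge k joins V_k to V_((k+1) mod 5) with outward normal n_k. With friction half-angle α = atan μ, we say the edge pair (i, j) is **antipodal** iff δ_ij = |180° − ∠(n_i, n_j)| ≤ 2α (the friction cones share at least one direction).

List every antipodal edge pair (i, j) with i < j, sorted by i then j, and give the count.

count = 6; pairs: (0,2), (0,3), (1,2), (1,3), (2,4), (3,4)

α = atan 0.75 = 36.87°;  2α = 73.74°
n_0 = (+0.8067, -0.5910)
n_1 = (+0.9653, +0.2613)
n_2 = (-0.5435, +0.8394)
n_3 = (-0.9327, +0.3608)
n_4 = (+0.2339, -0.9723)
  (0,1): δ = 128.63°  ·
  (0,2): δ = 20.85°  ✓
  (0,3): δ = 15.08°  ✓
  (0,4): δ = 139.75°  ·
  (1,2): δ = 72.23°  ✓
  (1,3): δ = 36.29°  ✓
  (1,4): δ = 88.38°  ·
  (2,3): δ = 144.07°  ·
  (2,4): δ = 19.39°  ✓
  (3,4): δ = 55.33°  ✓
antipodal pairs: 6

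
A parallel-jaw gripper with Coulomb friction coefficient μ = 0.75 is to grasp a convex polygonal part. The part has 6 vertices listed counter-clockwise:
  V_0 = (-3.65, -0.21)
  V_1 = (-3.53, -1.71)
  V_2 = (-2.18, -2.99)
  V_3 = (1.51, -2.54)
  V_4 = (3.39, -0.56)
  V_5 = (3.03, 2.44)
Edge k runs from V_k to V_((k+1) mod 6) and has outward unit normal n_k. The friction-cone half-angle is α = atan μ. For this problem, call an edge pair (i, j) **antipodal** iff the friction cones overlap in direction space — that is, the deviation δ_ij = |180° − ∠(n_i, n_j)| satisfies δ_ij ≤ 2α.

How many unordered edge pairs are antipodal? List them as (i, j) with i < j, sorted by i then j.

count = 6; pairs: (0,3), (0,4), (1,4), (1,5), (2,5), (3,5)

α = atan 0.75 = 36.87°;  2α = 73.74°
n_0 = (-0.9968, -0.0797)
n_1 = (-0.6880, -0.7257)
n_2 = (+0.1211, -0.9926)
n_3 = (+0.7252, -0.6886)
n_4 = (+0.9929, +0.1191)
n_5 = (-0.3688, +0.9295)
  (0,1): δ = 138.05°  ·
  (0,2): δ = 87.62°  ·
  (0,3): δ = 48.09°  ✓
  (0,4): δ = 2.27°  ✓
  (0,5): δ = 107.06°  ·
  (1,2): δ = 129.57°  ·
  (1,3): δ = 90.04°  ·
  (1,4): δ = 39.68°  ✓
  (1,5): δ = 65.11°  ✓
  (2,3): δ = 140.47°  ·
  (2,4): δ = 90.11°  ·
  (2,5): δ = 14.69°  ✓
  (3,4): δ = 129.64°  ·
  (3,5): δ = 24.85°  ✓
  (4,5): δ = 75.20°  ·
antipodal pairs: 6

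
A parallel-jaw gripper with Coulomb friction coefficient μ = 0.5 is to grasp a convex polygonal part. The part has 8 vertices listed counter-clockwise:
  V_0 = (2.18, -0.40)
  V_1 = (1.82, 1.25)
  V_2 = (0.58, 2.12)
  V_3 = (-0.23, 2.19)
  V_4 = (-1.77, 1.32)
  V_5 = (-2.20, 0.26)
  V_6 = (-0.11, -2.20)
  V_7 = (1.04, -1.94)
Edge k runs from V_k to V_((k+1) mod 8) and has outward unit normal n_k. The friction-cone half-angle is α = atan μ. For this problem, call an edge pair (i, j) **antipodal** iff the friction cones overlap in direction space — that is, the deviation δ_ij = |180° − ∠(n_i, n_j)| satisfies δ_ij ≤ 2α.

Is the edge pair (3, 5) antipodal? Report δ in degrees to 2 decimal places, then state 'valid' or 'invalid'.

α = atan 0.5 = 26.57°;  2α = 53.13°
edge 3: e_3 = (-1.54, -0.87);  n_3 = (-0.4919, +0.8707)
edge 5: e_5 = (+2.09, -2.46);  n_5 = (-0.7621, -0.6475)
∠(n_3, n_5) = 100.89°
δ = |180° − 100.89°| = 79.11°
79.11° > 2α = 53.13°  →  invalid

δ = 79.11°, invalid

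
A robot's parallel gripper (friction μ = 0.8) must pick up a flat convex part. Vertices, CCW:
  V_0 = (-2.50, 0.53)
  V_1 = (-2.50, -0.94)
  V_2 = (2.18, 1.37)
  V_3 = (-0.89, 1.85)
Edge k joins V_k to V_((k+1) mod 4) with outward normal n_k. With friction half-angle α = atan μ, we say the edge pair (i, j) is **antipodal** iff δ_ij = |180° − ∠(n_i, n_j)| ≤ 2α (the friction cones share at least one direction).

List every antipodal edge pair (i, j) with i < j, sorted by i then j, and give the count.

α = atan 0.8 = 38.66°;  2α = 77.32°
n_0 = (-1.0000, -0.0000)
n_1 = (+0.4426, -0.8967)
n_2 = (+0.1545, +0.9880)
n_3 = (-0.6340, +0.7733)
  (0,1): δ = 63.73°  ✓
  (0,2): δ = 81.11°  ·
  (0,3): δ = 129.35°  ·
  (1,2): δ = 35.16°  ✓
  (1,3): δ = 13.08°  ✓
  (2,3): δ = 131.77°  ·
antipodal pairs: 3

count = 3; pairs: (0,1), (1,2), (1,3)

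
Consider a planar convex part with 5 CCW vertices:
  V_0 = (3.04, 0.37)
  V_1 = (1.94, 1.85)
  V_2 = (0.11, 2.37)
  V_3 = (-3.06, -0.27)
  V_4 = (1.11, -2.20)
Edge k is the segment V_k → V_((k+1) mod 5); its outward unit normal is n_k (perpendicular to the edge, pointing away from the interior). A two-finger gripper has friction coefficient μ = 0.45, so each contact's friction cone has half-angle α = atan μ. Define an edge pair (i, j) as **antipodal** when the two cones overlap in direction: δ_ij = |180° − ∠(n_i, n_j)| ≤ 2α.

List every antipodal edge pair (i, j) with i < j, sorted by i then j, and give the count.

count = 3; pairs: (0,3), (1,3), (2,4)

α = atan 0.45 = 24.23°;  2α = 48.46°
n_0 = (+0.8026, +0.5965)
n_1 = (+0.2733, +0.9619)
n_2 = (-0.6399, +0.7684)
n_3 = (-0.4200, -0.9075)
n_4 = (+0.7996, -0.6005)
  (0,1): δ = 142.48°  ·
  (0,2): δ = 86.83°  ·
  (0,3): δ = 28.54°  ✓
  (0,4): δ = 106.47°  ·
  (1,2): δ = 124.35°  ·
  (1,3): δ = 8.97°  ✓
  (1,4): δ = 68.96°  ·
  (2,3): δ = 64.62°  ·
  (2,4): δ = 13.31°  ✓
  (3,4): δ = 102.07°  ·
antipodal pairs: 3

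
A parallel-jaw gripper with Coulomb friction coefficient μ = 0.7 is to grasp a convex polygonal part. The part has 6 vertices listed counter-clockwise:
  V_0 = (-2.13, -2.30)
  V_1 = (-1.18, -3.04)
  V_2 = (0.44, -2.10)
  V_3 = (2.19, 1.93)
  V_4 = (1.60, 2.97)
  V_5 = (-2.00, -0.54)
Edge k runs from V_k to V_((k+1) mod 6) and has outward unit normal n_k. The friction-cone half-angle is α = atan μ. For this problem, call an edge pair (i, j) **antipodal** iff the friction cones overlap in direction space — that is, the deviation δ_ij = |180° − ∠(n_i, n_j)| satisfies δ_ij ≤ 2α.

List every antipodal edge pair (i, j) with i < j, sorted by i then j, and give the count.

α = atan 0.7 = 34.99°;  2α = 69.98°
n_0 = (-0.6145, -0.7889)
n_1 = (+0.5019, -0.8649)
n_2 = (+0.9173, -0.3983)
n_3 = (+0.8698, +0.4934)
n_4 = (-0.6981, +0.7160)
n_5 = (-0.9973, +0.0737)
  (0,1): δ = 111.96°  ·
  (0,2): δ = 75.56°  ·
  (0,3): δ = 22.52°  ✓
  (0,4): δ = 82.19°  ·
  (0,5): δ = 123.69°  ·
  (1,2): δ = 143.60°  ·
  (1,3): δ = 90.56°  ·
  (1,4): δ = 14.15°  ✓
  (1,5): δ = 55.65°  ✓
  (2,3): δ = 126.96°  ·
  (2,4): δ = 22.25°  ✓
  (2,5): δ = 19.25°  ✓
  (3,4): δ = 75.29°  ·
  (3,5): δ = 33.79°  ✓
  (4,5): δ = 138.50°  ·
antipodal pairs: 6

count = 6; pairs: (0,3), (1,4), (1,5), (2,4), (2,5), (3,5)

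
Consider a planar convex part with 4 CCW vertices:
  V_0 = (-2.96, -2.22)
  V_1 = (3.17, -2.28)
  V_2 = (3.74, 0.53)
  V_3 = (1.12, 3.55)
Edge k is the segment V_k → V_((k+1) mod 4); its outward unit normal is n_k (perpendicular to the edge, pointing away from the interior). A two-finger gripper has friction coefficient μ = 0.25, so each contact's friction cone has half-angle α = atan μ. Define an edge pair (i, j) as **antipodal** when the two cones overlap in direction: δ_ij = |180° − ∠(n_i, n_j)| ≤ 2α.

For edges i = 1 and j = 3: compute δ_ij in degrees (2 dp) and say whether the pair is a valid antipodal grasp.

α = atan 0.25 = 14.04°;  2α = 28.07°
edge 1: e_1 = (+0.57, +2.81);  n_1 = (+0.9800, -0.1988)
edge 3: e_3 = (-4.08, -5.77);  n_3 = (-0.8165, +0.5773)
∠(n_1, n_3) = 156.20°
δ = |180° − 156.20°| = 23.80°
23.80° ≤ 2α = 28.07°  →  valid

δ = 23.80°, valid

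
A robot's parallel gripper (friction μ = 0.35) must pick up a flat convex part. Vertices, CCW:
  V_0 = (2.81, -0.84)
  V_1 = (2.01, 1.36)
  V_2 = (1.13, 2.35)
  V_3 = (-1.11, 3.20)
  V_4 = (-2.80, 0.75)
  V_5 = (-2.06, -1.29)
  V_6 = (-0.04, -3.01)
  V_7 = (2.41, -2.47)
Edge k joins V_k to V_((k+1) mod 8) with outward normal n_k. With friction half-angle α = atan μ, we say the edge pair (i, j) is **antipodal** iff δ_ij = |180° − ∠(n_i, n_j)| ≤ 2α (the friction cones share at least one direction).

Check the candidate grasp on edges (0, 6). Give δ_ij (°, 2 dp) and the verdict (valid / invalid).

δ = 82.45°, invalid

α = atan 0.35 = 19.29°;  2α = 38.58°
edge 0: e_0 = (-0.80, +2.20);  n_0 = (+0.9398, +0.3417)
edge 6: e_6 = (+2.45, +0.54);  n_6 = (+0.2152, -0.9766)
∠(n_0, n_6) = 97.55°
δ = |180° − 97.55°| = 82.45°
82.45° > 2α = 38.58°  →  invalid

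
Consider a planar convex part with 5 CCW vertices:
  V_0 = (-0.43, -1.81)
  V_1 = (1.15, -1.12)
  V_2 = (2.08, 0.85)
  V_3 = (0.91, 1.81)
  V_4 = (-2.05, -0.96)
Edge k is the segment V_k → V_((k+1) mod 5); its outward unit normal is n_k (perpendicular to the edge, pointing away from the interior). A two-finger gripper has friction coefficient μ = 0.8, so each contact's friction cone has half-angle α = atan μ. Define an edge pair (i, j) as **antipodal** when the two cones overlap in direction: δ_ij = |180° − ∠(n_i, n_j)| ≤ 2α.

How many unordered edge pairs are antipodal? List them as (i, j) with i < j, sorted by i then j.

α = atan 0.8 = 38.66°;  2α = 77.32°
n_0 = (+0.4002, -0.9164)
n_1 = (+0.9043, -0.4269)
n_2 = (+0.6343, +0.7731)
n_3 = (-0.6833, +0.7302)
n_4 = (-0.4646, -0.8855)
  (0,1): δ = 138.86°  ·
  (0,2): δ = 62.96°  ✓
  (0,3): δ = 19.51°  ✓
  (0,4): δ = 128.72°  ·
  (1,2): δ = 104.10°  ·
  (1,3): δ = 21.63°  ✓
  (1,4): δ = 87.59°  ·
  (2,3): δ = 97.53°  ·
  (2,4): δ = 11.68°  ✓
  (3,4): δ = 70.79°  ✓
antipodal pairs: 5

count = 5; pairs: (0,2), (0,3), (1,3), (2,4), (3,4)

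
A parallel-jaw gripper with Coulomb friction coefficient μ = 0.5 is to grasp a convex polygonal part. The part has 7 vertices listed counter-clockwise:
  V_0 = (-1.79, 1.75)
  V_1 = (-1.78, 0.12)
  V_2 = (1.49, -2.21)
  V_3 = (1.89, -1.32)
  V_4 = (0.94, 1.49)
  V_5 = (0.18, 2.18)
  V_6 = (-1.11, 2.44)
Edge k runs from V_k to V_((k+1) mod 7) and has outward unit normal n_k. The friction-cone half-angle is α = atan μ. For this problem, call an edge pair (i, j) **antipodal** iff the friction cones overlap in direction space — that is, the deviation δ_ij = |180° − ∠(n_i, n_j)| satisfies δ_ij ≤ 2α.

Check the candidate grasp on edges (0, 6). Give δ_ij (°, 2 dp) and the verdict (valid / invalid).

α = atan 0.5 = 26.57°;  2α = 53.13°
edge 0: e_0 = (+0.01, -1.63);  n_0 = (-1.0000, -0.0061)
edge 6: e_6 = (-0.68, -0.69);  n_6 = (-0.7122, +0.7019)
∠(n_0, n_6) = 44.93°
δ = |180° − 44.93°| = 135.07°
135.07° > 2α = 53.13°  →  invalid

δ = 135.07°, invalid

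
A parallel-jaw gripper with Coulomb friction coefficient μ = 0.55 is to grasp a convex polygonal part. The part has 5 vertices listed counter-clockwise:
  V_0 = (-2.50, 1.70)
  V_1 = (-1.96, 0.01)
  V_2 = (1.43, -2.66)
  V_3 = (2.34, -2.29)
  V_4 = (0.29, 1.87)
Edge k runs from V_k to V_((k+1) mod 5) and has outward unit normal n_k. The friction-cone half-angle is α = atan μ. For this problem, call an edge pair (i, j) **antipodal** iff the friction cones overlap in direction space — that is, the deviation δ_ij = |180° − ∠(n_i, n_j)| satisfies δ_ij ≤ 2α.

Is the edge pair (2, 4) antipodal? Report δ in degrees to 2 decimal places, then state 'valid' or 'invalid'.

δ = 18.64°, valid

α = atan 0.55 = 28.81°;  2α = 57.62°
edge 2: e_2 = (+0.91, +0.37);  n_2 = (+0.3767, -0.9264)
edge 4: e_4 = (-2.79, -0.17);  n_4 = (-0.0608, +0.9981)
∠(n_2, n_4) = 161.36°
δ = |180° − 161.36°| = 18.64°
18.64° ≤ 2α = 57.62°  →  valid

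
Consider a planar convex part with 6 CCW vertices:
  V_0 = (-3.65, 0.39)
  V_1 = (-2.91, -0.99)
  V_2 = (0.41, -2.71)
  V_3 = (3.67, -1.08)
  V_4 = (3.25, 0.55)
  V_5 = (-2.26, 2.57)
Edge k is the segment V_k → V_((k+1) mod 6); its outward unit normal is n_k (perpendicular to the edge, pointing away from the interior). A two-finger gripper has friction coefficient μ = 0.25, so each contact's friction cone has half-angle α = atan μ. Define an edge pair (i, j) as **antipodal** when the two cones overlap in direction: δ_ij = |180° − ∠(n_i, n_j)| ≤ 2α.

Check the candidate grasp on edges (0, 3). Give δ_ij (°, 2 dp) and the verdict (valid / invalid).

δ = 13.75°, valid

α = atan 0.25 = 14.04°;  2α = 28.07°
edge 0: e_0 = (+0.74, -1.38);  n_0 = (-0.8813, -0.4726)
edge 3: e_3 = (-0.42, +1.63);  n_3 = (+0.9684, +0.2495)
∠(n_0, n_3) = 166.25°
δ = |180° − 166.25°| = 13.75°
13.75° ≤ 2α = 28.07°  →  valid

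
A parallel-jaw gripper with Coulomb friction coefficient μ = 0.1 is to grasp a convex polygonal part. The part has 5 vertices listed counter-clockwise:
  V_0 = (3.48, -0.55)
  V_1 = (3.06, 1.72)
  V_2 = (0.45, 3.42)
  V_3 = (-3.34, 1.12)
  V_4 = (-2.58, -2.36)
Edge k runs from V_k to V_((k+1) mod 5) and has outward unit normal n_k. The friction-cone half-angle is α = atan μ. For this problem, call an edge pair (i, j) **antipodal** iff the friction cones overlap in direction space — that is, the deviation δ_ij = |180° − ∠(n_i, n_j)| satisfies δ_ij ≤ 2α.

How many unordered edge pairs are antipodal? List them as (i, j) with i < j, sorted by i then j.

count = 1; pairs: (0,3)

α = atan 0.1 = 5.71°;  2α = 11.42°
n_0 = (+0.9833, +0.1819)
n_1 = (+0.5458, +0.8379)
n_2 = (-0.5188, +0.8549)
n_3 = (-0.9770, -0.2134)
n_4 = (+0.2862, -0.9582)
  (0,1): δ = 133.56°  ·
  (0,2): δ = 69.23°  ·
  (0,3): δ = 1.84°  ✓
  (0,4): δ = 96.15°  ·
  (1,2): δ = 115.67°  ·
  (1,3): δ = 44.60°  ·
  (1,4): δ = 49.71°  ·
  (2,3): δ = 108.93°  ·
  (2,4): δ = 14.62°  ·
  (3,4): δ = 85.69°  ·
antipodal pairs: 1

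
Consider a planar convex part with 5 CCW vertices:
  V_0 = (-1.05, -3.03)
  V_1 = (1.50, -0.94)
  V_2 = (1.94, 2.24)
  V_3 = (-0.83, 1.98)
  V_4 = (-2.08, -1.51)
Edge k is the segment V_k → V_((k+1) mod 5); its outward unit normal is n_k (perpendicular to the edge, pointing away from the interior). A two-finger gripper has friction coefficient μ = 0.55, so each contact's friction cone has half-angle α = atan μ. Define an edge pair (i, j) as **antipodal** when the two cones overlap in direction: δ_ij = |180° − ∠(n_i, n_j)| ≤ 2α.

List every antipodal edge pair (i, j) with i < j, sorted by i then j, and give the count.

count = 4; pairs: (0,2), (0,3), (1,3), (1,4)

α = atan 0.55 = 28.81°;  2α = 57.62°
n_0 = (+0.6339, -0.7734)
n_1 = (+0.9906, -0.1371)
n_2 = (-0.0935, +0.9956)
n_3 = (-0.9414, +0.3372)
n_4 = (-0.8278, -0.5610)
  (0,1): δ = 137.22°  ·
  (0,2): δ = 33.98°  ✓
  (0,3): δ = 30.96°  ✓
  (0,4): δ = 84.78°  ·
  (1,2): δ = 76.76°  ·
  (1,3): δ = 11.83°  ✓
  (1,4): δ = 42.00°  ✓
  (2,3): δ = 115.07°  ·
  (2,4): δ = 61.24°  ·
  (3,4): δ = 126.17°  ·
antipodal pairs: 4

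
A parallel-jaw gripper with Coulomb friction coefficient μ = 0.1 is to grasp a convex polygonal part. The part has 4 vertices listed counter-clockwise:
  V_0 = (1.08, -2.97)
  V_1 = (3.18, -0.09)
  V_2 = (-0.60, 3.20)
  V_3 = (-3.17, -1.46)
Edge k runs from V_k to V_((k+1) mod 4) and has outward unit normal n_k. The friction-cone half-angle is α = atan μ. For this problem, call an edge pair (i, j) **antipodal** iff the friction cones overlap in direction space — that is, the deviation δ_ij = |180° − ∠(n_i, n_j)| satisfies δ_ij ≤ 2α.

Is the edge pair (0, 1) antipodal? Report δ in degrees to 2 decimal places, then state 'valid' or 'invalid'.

δ = 94.94°, invalid

α = atan 0.1 = 5.71°;  2α = 11.42°
edge 0: e_0 = (+2.10, +2.88);  n_0 = (+0.8080, -0.5892)
edge 1: e_1 = (-3.78, +3.29);  n_1 = (+0.6565, +0.7543)
∠(n_0, n_1) = 85.06°
δ = |180° − 85.06°| = 94.94°
94.94° > 2α = 11.42°  →  invalid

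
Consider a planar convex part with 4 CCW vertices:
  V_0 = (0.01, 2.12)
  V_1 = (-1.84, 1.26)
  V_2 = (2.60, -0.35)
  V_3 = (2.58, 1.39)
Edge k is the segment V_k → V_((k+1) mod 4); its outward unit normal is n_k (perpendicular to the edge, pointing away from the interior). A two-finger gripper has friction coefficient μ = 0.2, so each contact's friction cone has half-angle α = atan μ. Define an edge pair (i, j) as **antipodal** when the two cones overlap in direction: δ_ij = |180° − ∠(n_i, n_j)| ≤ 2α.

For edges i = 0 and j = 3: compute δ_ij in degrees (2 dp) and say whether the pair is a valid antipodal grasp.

δ = 139.21°, invalid

α = atan 0.2 = 11.31°;  2α = 22.62°
edge 0: e_0 = (-1.85, -0.86);  n_0 = (-0.4215, +0.9068)
edge 3: e_3 = (-2.57, +0.73);  n_3 = (+0.2732, +0.9619)
∠(n_0, n_3) = 40.79°
δ = |180° − 40.79°| = 139.21°
139.21° > 2α = 22.62°  →  invalid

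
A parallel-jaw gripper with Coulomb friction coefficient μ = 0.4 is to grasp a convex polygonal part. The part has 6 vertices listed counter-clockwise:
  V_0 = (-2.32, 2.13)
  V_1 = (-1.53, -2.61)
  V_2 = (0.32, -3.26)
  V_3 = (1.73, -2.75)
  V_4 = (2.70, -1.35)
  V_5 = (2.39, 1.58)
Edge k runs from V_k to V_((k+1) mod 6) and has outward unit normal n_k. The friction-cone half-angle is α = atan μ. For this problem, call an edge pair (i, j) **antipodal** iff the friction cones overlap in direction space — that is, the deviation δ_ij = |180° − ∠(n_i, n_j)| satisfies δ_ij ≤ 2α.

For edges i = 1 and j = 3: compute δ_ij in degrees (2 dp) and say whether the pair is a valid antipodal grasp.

δ = 105.36°, invalid

α = atan 0.4 = 21.80°;  2α = 43.60°
edge 1: e_1 = (+1.85, -0.65);  n_1 = (-0.3315, -0.9435)
edge 3: e_3 = (+0.97, +1.40);  n_3 = (+0.8220, -0.5695)
∠(n_1, n_3) = 74.64°
δ = |180° − 74.64°| = 105.36°
105.36° > 2α = 43.60°  →  invalid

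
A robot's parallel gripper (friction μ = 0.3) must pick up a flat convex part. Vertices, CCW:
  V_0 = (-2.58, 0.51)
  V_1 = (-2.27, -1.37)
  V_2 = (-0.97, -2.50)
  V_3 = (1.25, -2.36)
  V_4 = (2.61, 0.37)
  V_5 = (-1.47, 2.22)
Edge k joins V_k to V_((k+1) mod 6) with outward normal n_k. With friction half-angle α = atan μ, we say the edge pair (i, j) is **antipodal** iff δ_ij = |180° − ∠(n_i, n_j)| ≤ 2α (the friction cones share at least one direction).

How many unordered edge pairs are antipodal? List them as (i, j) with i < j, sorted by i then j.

count = 3; pairs: (1,4), (2,4), (3,5)

α = atan 0.3 = 16.70°;  2α = 33.40°
n_0 = (-0.9867, -0.1627)
n_1 = (-0.6560, -0.7547)
n_2 = (+0.0629, -0.9980)
n_3 = (+0.8951, -0.4459)
n_4 = (+0.4130, +0.9107)
n_5 = (-0.8388, +0.5445)
  (0,1): δ = 140.36°  ·
  (0,2): δ = 95.75°  ·
  (0,3): δ = 35.84°  ·
  (0,4): δ = 56.25°  ·
  (0,5): δ = 137.65°  ·
  (1,2): δ = 135.39°  ·
  (1,3): δ = 75.48°  ·
  (1,4): δ = 16.61°  ✓
  (1,5): δ = 98.01°  ·
  (2,3): δ = 120.09°  ·
  (2,4): δ = 28.00°  ✓
  (2,5): δ = 53.40°  ·
  (3,4): δ = 87.91°  ·
  (3,5): δ = 6.51°  ✓
  (4,5): δ = 98.60°  ·
antipodal pairs: 3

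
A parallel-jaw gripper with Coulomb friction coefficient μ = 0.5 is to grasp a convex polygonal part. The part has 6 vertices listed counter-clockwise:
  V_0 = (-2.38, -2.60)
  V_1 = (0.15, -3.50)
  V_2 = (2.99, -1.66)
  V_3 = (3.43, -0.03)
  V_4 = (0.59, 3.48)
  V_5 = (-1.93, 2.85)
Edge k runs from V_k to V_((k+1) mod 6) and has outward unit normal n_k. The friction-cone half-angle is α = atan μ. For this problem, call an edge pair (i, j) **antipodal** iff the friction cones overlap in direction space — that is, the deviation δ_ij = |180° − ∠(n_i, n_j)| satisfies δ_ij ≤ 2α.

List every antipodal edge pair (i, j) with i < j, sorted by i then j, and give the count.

count = 6; pairs: (0,3), (0,4), (1,4), (1,5), (2,5), (3,5)

α = atan 0.5 = 26.57°;  2α = 53.13°
n_0 = (-0.3352, -0.9422)
n_1 = (+0.5437, -0.8393)
n_2 = (+0.9654, -0.2606)
n_3 = (+0.7774, +0.6290)
n_4 = (-0.2425, +0.9701)
n_5 = (-0.9966, +0.0823)
  (0,1): δ = 127.48°  ·
  (0,2): δ = 85.52°  ·
  (0,3): δ = 31.44°  ✓
  (0,4): δ = 33.62°  ✓
  (0,5): δ = 104.86°  ·
  (1,2): δ = 138.04°  ·
  (1,3): δ = 83.96°  ·
  (1,4): δ = 18.90°  ✓
  (1,5): δ = 52.34°  ✓
  (2,3): δ = 125.92°  ·
  (2,4): δ = 60.86°  ·
  (2,5): δ = 10.39°  ✓
  (3,4): δ = 114.94°  ·
  (3,5): δ = 43.70°  ✓
  (4,5): δ = 108.76°  ·
antipodal pairs: 6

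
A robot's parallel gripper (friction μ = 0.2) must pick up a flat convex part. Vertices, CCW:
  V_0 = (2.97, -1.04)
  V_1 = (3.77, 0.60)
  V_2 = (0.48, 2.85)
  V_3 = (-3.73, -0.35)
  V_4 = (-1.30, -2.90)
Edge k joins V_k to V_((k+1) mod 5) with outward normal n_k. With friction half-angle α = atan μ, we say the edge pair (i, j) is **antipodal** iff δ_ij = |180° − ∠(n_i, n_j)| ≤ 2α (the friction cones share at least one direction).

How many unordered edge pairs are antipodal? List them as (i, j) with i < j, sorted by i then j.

α = atan 0.2 = 11.31°;  2α = 22.62°
n_0 = (+0.8988, -0.4384)
n_1 = (+0.5645, +0.8254)
n_2 = (-0.6051, +0.7961)
n_3 = (-0.7239, -0.6899)
n_4 = (+0.3994, -0.9168)
  (0,1): δ = 98.36°  ·
  (0,2): δ = 26.76°  ·
  (0,3): δ = 69.62°  ·
  (0,4): δ = 139.54°  ·
  (1,2): δ = 108.39°  ·
  (1,3): δ = 12.01°  ✓
  (1,4): δ = 57.91°  ·
  (2,3): δ = 83.62°  ·
  (2,4): δ = 13.70°  ✓
  (3,4): δ = 110.08°  ·
antipodal pairs: 2

count = 2; pairs: (1,3), (2,4)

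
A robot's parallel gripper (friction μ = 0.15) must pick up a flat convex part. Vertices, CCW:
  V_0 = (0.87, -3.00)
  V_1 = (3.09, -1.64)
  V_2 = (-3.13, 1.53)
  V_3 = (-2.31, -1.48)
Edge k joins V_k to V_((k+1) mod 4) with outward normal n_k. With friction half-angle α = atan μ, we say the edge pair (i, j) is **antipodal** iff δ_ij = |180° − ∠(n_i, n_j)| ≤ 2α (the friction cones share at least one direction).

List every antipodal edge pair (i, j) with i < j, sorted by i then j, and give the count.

α = atan 0.15 = 8.53°;  2α = 17.06°
n_0 = (+0.5224, -0.8527)
n_1 = (+0.4541, +0.8910)
n_2 = (-0.9648, -0.2628)
n_3 = (-0.4313, -0.9022)
  (0,1): δ = 58.50°  ·
  (0,2): δ = 73.75°  ·
  (0,3): δ = 122.96°  ·
  (1,2): δ = 47.76°  ·
  (1,3): δ = 1.46°  ✓
  (2,3): δ = 130.79°  ·
antipodal pairs: 1

count = 1; pairs: (1,3)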